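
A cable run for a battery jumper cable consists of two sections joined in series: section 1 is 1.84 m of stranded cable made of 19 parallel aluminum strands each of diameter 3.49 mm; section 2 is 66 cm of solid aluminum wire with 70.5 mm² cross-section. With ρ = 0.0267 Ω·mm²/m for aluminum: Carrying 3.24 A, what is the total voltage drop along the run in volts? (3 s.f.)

ρ = 0.0267 Ω·mm²/m = 2.67×10^-8 Ω·m
Section 1: A_strand = π(1.7450e-03)² = 9.566e-06 m²; R₁ = ρL/(N·A_s) = (2.67×10^-8)(1.84)/(19×9.566e-06) = 2.703×10^-4 Ω
Section 2: A = 70.5 mm² = 7.050e-05 m²
R₂ = (2.67×10^-8)(0.66)/(7.050e-05) = 2.500×10^-4 Ω
R = R₁ + R₂ = 5.203×10^-4 Ω
V = IR = 3.24 × 5.203×10^-4 = 0.00169 V

0.00169 V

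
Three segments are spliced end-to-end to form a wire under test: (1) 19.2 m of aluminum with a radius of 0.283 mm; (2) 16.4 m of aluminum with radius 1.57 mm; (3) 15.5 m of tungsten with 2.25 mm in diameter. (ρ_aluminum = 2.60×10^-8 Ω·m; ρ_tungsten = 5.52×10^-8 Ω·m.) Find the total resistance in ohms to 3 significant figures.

Seg 1: A = πr² = π(2.8300e-04 m)² = 2.516e-07 m²
R_1 = (2.60×10^-8)(19.2)/(2.516e-07) = 1.984 Ω
Seg 2: A = πr² = π(1.5700e-03 m)² = 7.744e-06 m²
R_2 = (2.60×10^-8)(16.4)/(7.744e-06) = 0.05506 Ω
Seg 3: A = π(d/2)² = π(1.1250e-03 m)² = 3.976e-06 m²
R_3 = (5.52×10^-8)(15.5)/(3.976e-06) = 0.2152 Ω
R_total = R_1 + R_2 + R_3 = 2.25 Ω

2.25 Ω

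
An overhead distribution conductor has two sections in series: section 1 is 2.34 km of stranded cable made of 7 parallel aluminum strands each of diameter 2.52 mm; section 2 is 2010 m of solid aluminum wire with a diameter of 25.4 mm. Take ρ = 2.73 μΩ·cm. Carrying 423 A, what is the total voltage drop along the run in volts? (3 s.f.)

ρ = 2.73 μΩ·cm = 2.73×10^-8 Ω·m
Section 1: A_strand = π(1.2600e-03)² = 4.988e-06 m²; R₁ = ρL/(N·A_s) = (2.73×10^-8)(2340)/(7×4.988e-06) = 1.83 Ω
Section 2: A = π(d/2)² = π(1.2700e-02 m)² = 5.067e-04 m²
R₂ = (2.73×10^-8)(2010)/(5.067e-04) = 0.1083 Ω
R = R₁ + R₂ = 1.938 Ω
V = IR = 423 × 1.938 = 820 V

820 V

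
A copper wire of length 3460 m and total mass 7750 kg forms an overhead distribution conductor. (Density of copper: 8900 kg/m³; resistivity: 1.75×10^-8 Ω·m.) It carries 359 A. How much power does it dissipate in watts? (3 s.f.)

A = m/(density·L) = 7750/(8900×3460) = 2.5167e-04 m²
R = ρL/A = (1.75×10^-8)(3460)/(2.5167e-04) = 0.2406 Ω
P = I²R = (359)² × 0.2406 = 31000 W

31000 W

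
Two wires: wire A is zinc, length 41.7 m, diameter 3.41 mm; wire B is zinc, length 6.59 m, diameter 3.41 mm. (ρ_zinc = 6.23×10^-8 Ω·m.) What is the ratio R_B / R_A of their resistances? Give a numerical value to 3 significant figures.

R ∝ ρL/d², so R_B/R_A = (L_B/L_A)
= (6.59/41.7) = 0.158

0.158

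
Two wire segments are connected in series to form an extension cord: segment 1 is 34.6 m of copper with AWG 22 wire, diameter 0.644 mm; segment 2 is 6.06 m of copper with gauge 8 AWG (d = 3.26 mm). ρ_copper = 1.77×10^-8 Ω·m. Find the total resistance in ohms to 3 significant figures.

Segment 1: A = π(0.644/2 mm)² = π(3.2200e-04 m)² = 3.257e-07 m²
R₁ = ρL/A = (1.77×10^-8)(34.6)/(3.257e-07) = 1.88 Ω
Segment 2: A = π(3.26/2 mm)² = π(1.6300e-03 m)² = 8.347e-06 m²
R₂ = (1.77×10^-8)(6.06)/(8.347e-06) = 0.01285 Ω
R = R₁ + R₂ = 1.89 Ω

1.89 Ω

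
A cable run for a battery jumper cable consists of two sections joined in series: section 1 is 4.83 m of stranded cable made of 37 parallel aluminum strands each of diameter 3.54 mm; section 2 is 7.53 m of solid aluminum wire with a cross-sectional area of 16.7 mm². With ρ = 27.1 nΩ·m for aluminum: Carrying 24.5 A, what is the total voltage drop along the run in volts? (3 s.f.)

ρ = 27.1 nΩ·m = 2.71×10^-8 Ω·m
Section 1: A_strand = π(1.7700e-03)² = 9.842e-06 m²; R₁ = ρL/(N·A_s) = (2.71×10^-8)(4.83)/(37×9.842e-06) = 3.594×10^-4 Ω
Section 2: A = 16.7 mm² = 1.670e-05 m²
R₂ = (2.71×10^-8)(7.53)/(1.670e-05) = 0.01222 Ω
R = R₁ + R₂ = 0.01258 Ω
V = IR = 24.5 × 0.01258 = 0.308 V

0.308 V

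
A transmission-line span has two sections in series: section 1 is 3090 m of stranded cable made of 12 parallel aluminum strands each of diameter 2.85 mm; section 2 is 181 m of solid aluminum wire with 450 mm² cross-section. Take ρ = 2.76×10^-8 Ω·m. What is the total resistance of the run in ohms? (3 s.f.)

1.13 Ω

Section 1: A_strand = π(1.4250e-03)² = 6.379e-06 m²; R₁ = ρL/(N·A_s) = (2.76×10^-8)(3090)/(12×6.379e-06) = 1.114 Ω
Section 2: A = 450 mm² = 4.500e-04 m²
R₂ = (2.76×10^-8)(181)/(4.500e-04) = 0.0111 Ω
R = R₁ + R₂ = 1.13 Ω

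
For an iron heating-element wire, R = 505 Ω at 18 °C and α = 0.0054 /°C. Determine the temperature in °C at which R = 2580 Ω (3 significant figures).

779 °C

R = R₀(1 + α(T − T₀)) ⇒ T = T₀ + (R/R₀ − 1)/α
T = 18 + (2580/505 − 1)/0.0054 = 18 + (4.109)/0.0054 = 779 °C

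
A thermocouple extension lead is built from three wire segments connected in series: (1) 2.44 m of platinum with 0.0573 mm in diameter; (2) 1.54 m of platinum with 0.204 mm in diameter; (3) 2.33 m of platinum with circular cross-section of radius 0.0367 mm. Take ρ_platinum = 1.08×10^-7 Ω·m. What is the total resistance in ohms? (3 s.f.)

Seg 1: A = π(d/2)² = π(2.8650e-05 m)² = 2.579e-09 m²
R_1 = (1.08×10^-7)(2.44)/(2.579e-09) = 102.2 Ω
Seg 2: A = π(d/2)² = π(1.0200e-04 m)² = 3.269e-08 m²
R_2 = (1.08×10^-7)(1.54)/(3.269e-08) = 5.089 Ω
Seg 3: A = πr² = π(3.6700e-05 m)² = 4.231e-09 m²
R_3 = (1.08×10^-7)(2.33)/(4.231e-09) = 59.47 Ω
R_total = R_1 + R_2 + R_3 = 167 Ω

167 Ω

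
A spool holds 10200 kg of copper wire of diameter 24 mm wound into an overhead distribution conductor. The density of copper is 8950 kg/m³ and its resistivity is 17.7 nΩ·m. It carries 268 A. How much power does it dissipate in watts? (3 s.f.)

7080 W

ρ = 17.7 nΩ·m = 1.77×10^-8 Ω·m
A = π(d/2)² = π(1.2000e-02 m)² = 4.5239e-04 m²
L = m/(density·A) = 10200/(8950×4.5239e-04) = 2519 m
R = ρL/A = (1.77×10^-8)(2519)/(4.5239e-04) = 0.09857 Ω
P = I²R = (268)² × 0.09857 = 7080 W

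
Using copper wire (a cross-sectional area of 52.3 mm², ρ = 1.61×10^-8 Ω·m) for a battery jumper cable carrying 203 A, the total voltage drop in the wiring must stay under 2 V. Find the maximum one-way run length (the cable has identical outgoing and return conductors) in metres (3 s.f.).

16.0 m

A = 52.3 mm² = 5.230e-05 m²
L_max = V_max·A/(2·ρI) = (2)(5.230e-05)/(2×1.61×10^-8×203) = 16.0 m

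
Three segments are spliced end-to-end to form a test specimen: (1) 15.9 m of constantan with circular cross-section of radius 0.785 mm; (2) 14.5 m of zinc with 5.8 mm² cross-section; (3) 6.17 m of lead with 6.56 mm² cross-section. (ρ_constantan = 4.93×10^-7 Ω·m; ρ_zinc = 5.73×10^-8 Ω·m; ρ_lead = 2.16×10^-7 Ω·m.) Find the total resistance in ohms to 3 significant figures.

Seg 1: A = πr² = π(7.8500e-04 m)² = 1.936e-06 m²
R_1 = (4.93×10^-7)(15.9)/(1.936e-06) = 4.049 Ω
Seg 2: A = 5.8 mm² = 5.800e-06 m²
R_2 = (5.73×10^-8)(14.5)/(5.800e-06) = 0.1433 Ω
Seg 3: A = 6.56 mm² = 6.560e-06 m²
R_3 = (2.16×10^-7)(6.17)/(6.560e-06) = 0.2032 Ω
R_total = R_1 + R_2 + R_3 = 4.40 Ω

4.40 Ω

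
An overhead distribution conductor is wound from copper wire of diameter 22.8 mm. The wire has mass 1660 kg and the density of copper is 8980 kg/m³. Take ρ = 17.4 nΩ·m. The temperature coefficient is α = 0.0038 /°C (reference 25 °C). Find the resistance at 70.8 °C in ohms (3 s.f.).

0.0227 Ω

ρ = 17.4 nΩ·m = 1.74×10^-8 Ω·m
A = π(d/2)² = π(1.1400e-02 m)² = 4.0828e-04 m²
L = m/(density·A) = 1660/(8980×4.0828e-04) = 452.8 m
R = ρL/A = (1.74×10^-8)(452.8)/(4.0828e-04) = 0.0193 Ω
R(70.8 °C) = 0.0193 × (1 + 0.0038×45.8) = 0.0227 Ω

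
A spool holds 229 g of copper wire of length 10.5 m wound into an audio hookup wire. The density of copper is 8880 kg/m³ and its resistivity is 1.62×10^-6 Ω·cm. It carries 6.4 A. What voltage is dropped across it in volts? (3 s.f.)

ρ = 1.62×10^-6 Ω·cm = 1.62×10^-8 Ω·m
A = m/(density·L) = 0.229/(8880×10.5) = 2.4560e-06 m²
R = ρL/A = (1.62×10^-8)(10.5)/(2.4560e-06) = 0.06926 Ω
V = IR = 6.4 × 0.06926 = 0.443 V

0.443 V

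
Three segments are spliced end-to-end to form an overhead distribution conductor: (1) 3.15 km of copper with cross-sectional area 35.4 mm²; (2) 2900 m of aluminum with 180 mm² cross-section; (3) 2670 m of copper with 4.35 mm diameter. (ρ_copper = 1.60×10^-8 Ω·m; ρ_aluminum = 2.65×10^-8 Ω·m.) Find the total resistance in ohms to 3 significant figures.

Seg 1: A = 35.4 mm² = 3.540e-05 m²
R_1 = (1.60×10^-8)(3150)/(3.540e-05) = 1.424 Ω
Seg 2: A = 180 mm² = 1.800e-04 m²
R_2 = (2.65×10^-8)(2900)/(1.800e-04) = 0.4269 Ω
Seg 3: A = π(d/2)² = π(2.1750e-03 m)² = 1.486e-05 m²
R_3 = (1.60×10^-8)(2670)/(1.486e-05) = 2.875 Ω
R_total = R_1 + R_2 + R_3 = 4.73 Ω

4.73 Ω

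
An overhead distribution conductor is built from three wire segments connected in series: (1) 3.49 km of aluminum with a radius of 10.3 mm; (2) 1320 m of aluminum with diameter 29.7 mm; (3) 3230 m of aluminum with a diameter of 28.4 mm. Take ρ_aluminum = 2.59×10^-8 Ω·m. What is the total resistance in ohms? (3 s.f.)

0.453 Ω

Seg 1: A = πr² = π(1.0300e-02 m)² = 3.333e-04 m²
R_1 = (2.59×10^-8)(3490)/(3.333e-04) = 0.2712 Ω
Seg 2: A = π(d/2)² = π(1.4850e-02 m)² = 6.928e-04 m²
R_2 = (2.59×10^-8)(1320)/(6.928e-04) = 0.04935 Ω
Seg 3: A = π(d/2)² = π(1.4200e-02 m)² = 6.335e-04 m²
R_3 = (2.59×10^-8)(3230)/(6.335e-04) = 0.1321 Ω
R_total = R_1 + R_2 + R_3 = 0.453 Ω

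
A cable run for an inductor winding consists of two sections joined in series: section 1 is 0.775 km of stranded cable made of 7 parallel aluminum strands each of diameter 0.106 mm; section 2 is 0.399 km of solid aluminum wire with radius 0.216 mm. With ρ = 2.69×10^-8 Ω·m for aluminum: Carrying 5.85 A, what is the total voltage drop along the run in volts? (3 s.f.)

Section 1: A_strand = π(5.3000e-05)² = 8.825e-09 m²; R₁ = ρL/(N·A_s) = (2.69×10^-8)(775)/(7×8.825e-09) = 337.5 Ω
Section 2: A = πr² = π(2.1600e-04 m)² = 1.466e-07 m²
R₂ = (2.69×10^-8)(399)/(1.466e-07) = 73.23 Ω
R = R₁ + R₂ = 410.7 Ω
V = IR = 5.85 × 410.7 = 2400 V

2400 V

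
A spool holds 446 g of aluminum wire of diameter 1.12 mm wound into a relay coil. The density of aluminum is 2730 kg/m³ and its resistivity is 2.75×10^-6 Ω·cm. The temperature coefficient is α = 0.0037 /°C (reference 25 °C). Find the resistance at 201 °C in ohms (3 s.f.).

ρ = 2.75×10^-6 Ω·cm = 2.75×10^-8 Ω·m
A = π(d/2)² = π(5.6000e-04 m)² = 9.8520e-07 m²
L = m/(density·A) = 0.446/(2730×9.8520e-07) = 165.8 m
R = ρL/A = (2.75×10^-8)(165.8)/(9.8520e-07) = 4.629 Ω
R(201 °C) = 4.629 × (1 + 0.0037×176) = 7.64 Ω

7.64 Ω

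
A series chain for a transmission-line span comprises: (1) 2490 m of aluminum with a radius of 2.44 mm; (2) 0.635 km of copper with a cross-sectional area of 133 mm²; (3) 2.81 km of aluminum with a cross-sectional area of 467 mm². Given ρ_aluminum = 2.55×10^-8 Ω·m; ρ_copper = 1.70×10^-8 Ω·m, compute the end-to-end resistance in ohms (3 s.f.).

3.63 Ω

Seg 1: A = πr² = π(2.4400e-03 m)² = 1.870e-05 m²
R_1 = (2.55×10^-8)(2490)/(1.870e-05) = 3.395 Ω
Seg 2: A = 133 mm² = 1.330e-04 m²
R_2 = (1.70×10^-8)(635)/(1.330e-04) = 0.08117 Ω
Seg 3: A = 467 mm² = 4.670e-04 m²
R_3 = (2.55×10^-8)(2810)/(4.670e-04) = 0.1534 Ω
R_total = R_1 + R_2 + R_3 = 3.63 Ω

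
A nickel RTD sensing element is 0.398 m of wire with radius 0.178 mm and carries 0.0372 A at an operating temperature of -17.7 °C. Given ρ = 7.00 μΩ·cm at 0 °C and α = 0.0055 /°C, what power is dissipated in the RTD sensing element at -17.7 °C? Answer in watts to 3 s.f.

3.50×10^-4 W

ρ = 7.00 μΩ·cm = 7.00×10^-8 Ω·m
A = πr² = π(1.7800e-04 m)² = 9.954e-08 m²
R₍0₎ = ρL/A = (7.00×10^-8)(0.398)/(9.954e-08) = 0.2799 Ω
R₍-17.7₎ = R₍0₎(1 + αΔT) = 0.2799 × (1 + 0.0055×-17.7) = 0.2526 Ω
P = I²R = (0.0372)² × 0.2526 = 3.50×10^-4 W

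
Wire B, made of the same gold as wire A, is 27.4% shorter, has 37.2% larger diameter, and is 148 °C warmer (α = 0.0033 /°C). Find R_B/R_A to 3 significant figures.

0.574

R ∝ ρL/d² with ρ ∝ (1+αΔT), so R_B/R_A = (1 − 27.4/100) × (1 + 37.2/100)⁻² × (1 + 0.0033×148)
= 0.726 × 0.5312 × 1.488 = 0.574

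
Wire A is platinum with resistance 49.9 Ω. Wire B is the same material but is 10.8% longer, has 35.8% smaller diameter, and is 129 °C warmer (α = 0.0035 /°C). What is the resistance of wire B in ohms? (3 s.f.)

R ∝ ρL/d² with ρ ∝ (1+αΔT), so R_B/R_A = (1 + 10.8/100) × (1 − 35.8/100)⁻² × (1 + 0.0035×129)
= 1.108 × 2.426 × 1.452 = 3.902
R_B = 3.902 × 49.9 = 195 Ω

195 Ω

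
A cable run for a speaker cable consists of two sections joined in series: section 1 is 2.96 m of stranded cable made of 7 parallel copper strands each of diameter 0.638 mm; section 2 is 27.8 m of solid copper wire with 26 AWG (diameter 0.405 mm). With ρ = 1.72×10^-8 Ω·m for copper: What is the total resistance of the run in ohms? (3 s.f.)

3.73 Ω

Section 1: A_strand = π(3.1900e-04)² = 3.197e-07 m²; R₁ = ρL/(N·A_s) = (1.72×10^-8)(2.96)/(7×3.197e-07) = 0.02275 Ω
Section 2: A = π(0.405/2 mm)² = π(2.0250e-04 m)² = 1.288e-07 m²
R₂ = (1.72×10^-8)(27.8)/(1.288e-07) = 3.712 Ω
R = R₁ + R₂ = 3.73 Ω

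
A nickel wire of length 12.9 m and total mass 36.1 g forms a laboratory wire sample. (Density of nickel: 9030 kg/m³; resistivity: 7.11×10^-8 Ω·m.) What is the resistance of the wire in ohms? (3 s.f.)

A = m/(density·L) = 0.0361/(9030×12.9) = 3.0991e-07 m²
R = ρL/A = (7.11×10^-8)(12.9)/(3.0991e-07) = 2.96 Ω

2.96 Ω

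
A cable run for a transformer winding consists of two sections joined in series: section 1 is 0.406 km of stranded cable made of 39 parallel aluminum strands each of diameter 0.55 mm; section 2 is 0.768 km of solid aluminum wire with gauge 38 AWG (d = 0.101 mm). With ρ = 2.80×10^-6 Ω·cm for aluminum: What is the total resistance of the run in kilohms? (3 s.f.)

2.69 kΩ

ρ = 2.80×10^-6 Ω·cm = 2.80×10^-8 Ω·m
Section 1: A_strand = π(2.7500e-04)² = 2.376e-07 m²; R₁ = ρL/(N·A_s) = (2.80×10^-8)(406)/(39×2.376e-07) = 1.227 Ω
Section 2: A = π(0.101/2 mm)² = π(5.0500e-05 m)² = 8.012e-09 m²
R₂ = (2.80×10^-8)(768)/(8.012e-09) = 2684 Ω
R = R₁ + R₂ = 2.69 kΩ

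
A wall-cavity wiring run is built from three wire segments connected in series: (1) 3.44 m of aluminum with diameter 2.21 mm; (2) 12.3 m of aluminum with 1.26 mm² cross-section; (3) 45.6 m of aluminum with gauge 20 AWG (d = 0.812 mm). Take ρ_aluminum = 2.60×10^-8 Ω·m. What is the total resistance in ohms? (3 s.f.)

Seg 1: A = π(d/2)² = π(1.1050e-03 m)² = 3.836e-06 m²
R_1 = (2.60×10^-8)(3.44)/(3.836e-06) = 0.02332 Ω
Seg 2: A = 1.26 mm² = 1.260e-06 m²
R_2 = (2.60×10^-8)(12.3)/(1.260e-06) = 0.2538 Ω
Seg 3: A = π(0.812/2 mm)² = π(4.0600e-04 m)² = 5.178e-07 m²
R_3 = (2.60×10^-8)(45.6)/(5.178e-07) = 2.289 Ω
R_total = R_1 + R_2 + R_3 = 2.57 Ω

2.57 Ω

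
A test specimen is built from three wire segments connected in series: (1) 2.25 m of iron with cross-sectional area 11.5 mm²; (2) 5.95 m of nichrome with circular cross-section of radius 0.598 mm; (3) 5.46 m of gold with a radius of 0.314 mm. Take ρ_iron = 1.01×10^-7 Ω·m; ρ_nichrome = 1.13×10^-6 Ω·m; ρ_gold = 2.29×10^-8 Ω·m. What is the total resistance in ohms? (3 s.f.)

Seg 1: A = 11.5 mm² = 1.150e-05 m²
R_1 = (1.01×10^-7)(2.25)/(1.150e-05) = 0.01976 Ω
Seg 2: A = πr² = π(5.9800e-04 m)² = 1.123e-06 m²
R_2 = (1.13×10^-6)(5.95)/(1.123e-06) = 5.985 Ω
Seg 3: A = πr² = π(3.1400e-04 m)² = 3.097e-07 m²
R_3 = (2.29×10^-8)(5.46)/(3.097e-07) = 0.4037 Ω
R_total = R_1 + R_2 + R_3 = 6.41 Ω

6.41 Ω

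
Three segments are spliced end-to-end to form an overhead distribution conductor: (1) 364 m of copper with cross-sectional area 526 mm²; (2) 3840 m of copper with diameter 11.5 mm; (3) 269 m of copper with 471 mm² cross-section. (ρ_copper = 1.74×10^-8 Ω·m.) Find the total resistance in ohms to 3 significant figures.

0.665 Ω

Seg 1: A = 526 mm² = 5.260e-04 m²
R_1 = (1.74×10^-8)(364)/(5.260e-04) = 0.01204 Ω
Seg 2: A = π(d/2)² = π(5.7500e-03 m)² = 1.039e-04 m²
R_2 = (1.74×10^-8)(3840)/(1.039e-04) = 0.6433 Ω
Seg 3: A = 471 mm² = 4.710e-04 m²
R_3 = (1.74×10^-8)(269)/(4.710e-04) = 0.009938 Ω
R_total = R_1 + R_2 + R_3 = 0.665 Ω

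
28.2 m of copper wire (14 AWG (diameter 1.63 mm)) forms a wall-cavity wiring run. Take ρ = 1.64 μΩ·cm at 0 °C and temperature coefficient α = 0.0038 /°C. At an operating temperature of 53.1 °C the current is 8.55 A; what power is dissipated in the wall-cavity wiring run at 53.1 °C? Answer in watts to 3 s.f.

19.5 W

ρ = 1.64 μΩ·cm = 1.64×10^-8 Ω·m
A = π(1.63/2 mm)² = π(8.1500e-04 m)² = 2.087e-06 m²
R₍0₎ = ρL/A = (1.64×10^-8)(28.2)/(2.087e-06) = 0.2216 Ω
R₍53.1₎ = R₍0₎(1 + αΔT) = 0.2216 × (1 + 0.0038×53.1) = 0.2664 Ω
P = I²R = (8.55)² × 0.2664 = 19.5 W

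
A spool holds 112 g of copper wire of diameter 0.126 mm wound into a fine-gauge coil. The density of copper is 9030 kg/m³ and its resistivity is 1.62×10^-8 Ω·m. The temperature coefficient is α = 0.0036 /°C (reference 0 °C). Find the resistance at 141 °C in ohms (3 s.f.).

A = π(d/2)² = π(6.3000e-05 m)² = 1.2469e-08 m²
L = m/(density·A) = 0.112/(9030×1.2469e-08) = 994.7 m
R = ρL/A = (1.62×10^-8)(994.7)/(1.2469e-08) = 1292 Ω
R(141 °C) = 1292 × (1 + 0.0036×141) = 1950 Ω

1950 Ω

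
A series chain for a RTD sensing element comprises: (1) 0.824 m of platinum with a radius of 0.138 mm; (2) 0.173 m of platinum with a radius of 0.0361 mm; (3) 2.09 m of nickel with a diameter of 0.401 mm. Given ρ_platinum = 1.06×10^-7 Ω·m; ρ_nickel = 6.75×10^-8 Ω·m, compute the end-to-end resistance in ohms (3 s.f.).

7.06 Ω

Seg 1: A = πr² = π(1.3800e-04 m)² = 5.983e-08 m²
R_1 = (1.06×10^-7)(0.824)/(5.983e-08) = 1.46 Ω
Seg 2: A = πr² = π(3.6100e-05 m)² = 4.094e-09 m²
R_2 = (1.06×10^-7)(0.173)/(4.094e-09) = 4.479 Ω
Seg 3: A = π(d/2)² = π(2.0050e-04 m)² = 1.263e-07 m²
R_3 = (6.75×10^-8)(2.09)/(1.263e-07) = 1.117 Ω
R_total = R_1 + R_2 + R_3 = 7.06 Ω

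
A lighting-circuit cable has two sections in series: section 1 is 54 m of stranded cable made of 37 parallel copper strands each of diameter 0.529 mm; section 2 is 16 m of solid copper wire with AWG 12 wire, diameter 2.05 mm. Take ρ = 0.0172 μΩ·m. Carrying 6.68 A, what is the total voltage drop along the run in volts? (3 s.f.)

1.32 V

ρ = 0.0172 μΩ·m = 1.72×10^-8 Ω·m
Section 1: A_strand = π(2.6450e-04)² = 2.198e-07 m²; R₁ = ρL/(N·A_s) = (1.72×10^-8)(54)/(37×2.198e-07) = 0.1142 Ω
Section 2: A = π(2.05/2 mm)² = π(1.0250e-03 m)² = 3.301e-06 m²
R₂ = (1.72×10^-8)(16)/(3.301e-06) = 0.08338 Ω
R = R₁ + R₂ = 0.1976 Ω
V = IR = 6.68 × 0.1976 = 1.32 V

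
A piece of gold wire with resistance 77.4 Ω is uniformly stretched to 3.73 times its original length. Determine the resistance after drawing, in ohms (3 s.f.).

1080 Ω

Volume constant ⇒ A' = A/k with k = 3.73. R' = ρ(kL)/(A/k) = k²R.
R' = 13.91 × 77.4 = 1080 Ω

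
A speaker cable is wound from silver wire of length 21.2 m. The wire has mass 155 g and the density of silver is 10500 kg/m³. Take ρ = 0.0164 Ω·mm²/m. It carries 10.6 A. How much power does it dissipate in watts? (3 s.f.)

ρ = 0.0164 Ω·mm²/m = 1.64×10^-8 Ω·m
A = m/(density·L) = 0.155/(10500×21.2) = 6.9632e-07 m²
R = ρL/A = (1.64×10^-8)(21.2)/(6.9632e-07) = 0.4993 Ω
P = I²R = (10.6)² × 0.4993 = 56.1 W

56.1 W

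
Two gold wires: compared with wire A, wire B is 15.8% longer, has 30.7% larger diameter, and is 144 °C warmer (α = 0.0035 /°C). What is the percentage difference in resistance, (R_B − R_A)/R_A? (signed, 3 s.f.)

R ∝ ρL/d² with ρ ∝ (1+αΔT), so R_B/R_A = (1 + 15.8/100) × (1 + 30.7/100)⁻² × (1 + 0.0035×144)
= 1.158 × 0.5854 × 1.504 = 1.02
(R_B − R_A)/R_A = 1.02 − 1 = 1.95%

1.95%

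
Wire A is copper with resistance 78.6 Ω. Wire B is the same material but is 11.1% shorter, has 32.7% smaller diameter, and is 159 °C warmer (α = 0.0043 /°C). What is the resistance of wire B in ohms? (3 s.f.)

260 Ω

R ∝ ρL/d² with ρ ∝ (1+αΔT), so R_B/R_A = (1 − 11.1/100) × (1 − 32.7/100)⁻² × (1 + 0.0043×159)
= 0.889 × 2.208 × 1.684 = 3.305
R_B = 3.305 × 78.6 = 260 Ω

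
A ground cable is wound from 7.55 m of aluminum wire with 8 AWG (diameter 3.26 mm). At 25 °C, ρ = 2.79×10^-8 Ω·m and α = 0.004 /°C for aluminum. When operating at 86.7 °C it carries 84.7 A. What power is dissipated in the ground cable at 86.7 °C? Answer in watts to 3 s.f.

226 W

A = π(3.26/2 mm)² = π(1.6300e-03 m)² = 8.347e-06 m²
R₍25₎ = ρL/A = (2.79×10^-8)(7.55)/(8.347e-06) = 0.02524 Ω
R₍86.7₎ = R₍25₎(1 + αΔT) = 0.02524 × (1 + 0.004×61.7) = 0.03146 Ω
P = I²R = (84.7)² × 0.03146 = 226 W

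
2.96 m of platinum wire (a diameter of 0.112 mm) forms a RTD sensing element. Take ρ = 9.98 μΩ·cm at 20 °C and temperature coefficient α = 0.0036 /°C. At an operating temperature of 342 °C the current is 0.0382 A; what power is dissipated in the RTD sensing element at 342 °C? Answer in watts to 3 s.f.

0.0945 W

ρ = 9.98 μΩ·cm = 9.98×10^-8 Ω·m
A = π(d/2)² = π(5.6000e-05 m)² = 9.852e-09 m²
R₍20₎ = ρL/A = (9.98×10^-8)(2.96)/(9.852e-09) = 29.98 Ω
R₍342₎ = R₍20₎(1 + αΔT) = 29.98 × (1 + 0.0036×322) = 64.74 Ω
P = I²R = (0.0382)² × 64.74 = 0.0945 W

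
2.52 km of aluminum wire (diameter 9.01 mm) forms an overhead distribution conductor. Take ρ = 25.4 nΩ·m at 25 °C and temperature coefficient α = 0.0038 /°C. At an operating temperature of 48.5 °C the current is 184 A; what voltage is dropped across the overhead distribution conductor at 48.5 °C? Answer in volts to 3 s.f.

201 V

ρ = 25.4 nΩ·m = 2.54×10^-8 Ω·m
A = π(d/2)² = π(4.5050e-03 m)² = 6.376e-05 m²
R₍25₎ = ρL/A = (2.54×10^-8)(2520)/(6.376e-05) = 1.004 Ω
R₍48.5₎ = R₍25₎(1 + αΔT) = 1.004 × (1 + 0.0038×23.5) = 1.094 Ω
V = IR = 184 × 1.094 = 201 V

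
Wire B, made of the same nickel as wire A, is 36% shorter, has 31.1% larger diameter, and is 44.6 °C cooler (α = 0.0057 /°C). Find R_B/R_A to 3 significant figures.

0.278

R ∝ ρL/d² with ρ ∝ (1+αΔT), so R_B/R_A = (1 − 36/100) × (1 + 31.1/100)⁻² × (1 − 0.0057×44.6)
= 0.64 × 0.5818 × 0.7458 = 0.278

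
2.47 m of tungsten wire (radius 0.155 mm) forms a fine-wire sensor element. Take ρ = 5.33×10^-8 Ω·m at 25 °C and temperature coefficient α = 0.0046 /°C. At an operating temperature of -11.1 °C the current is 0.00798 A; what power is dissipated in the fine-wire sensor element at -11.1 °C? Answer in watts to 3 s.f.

9.26×10^-5 W

A = πr² = π(1.5500e-04 m)² = 7.548e-08 m²
R₍25₎ = ρL/A = (5.33×10^-8)(2.47)/(7.548e-08) = 1.744 Ω
R₍-11.1₎ = R₍25₎(1 + αΔT) = 1.744 × (1 + 0.0046×-36.1) = 1.455 Ω
P = I²R = (0.00798)² × 1.455 = 9.26×10^-5 W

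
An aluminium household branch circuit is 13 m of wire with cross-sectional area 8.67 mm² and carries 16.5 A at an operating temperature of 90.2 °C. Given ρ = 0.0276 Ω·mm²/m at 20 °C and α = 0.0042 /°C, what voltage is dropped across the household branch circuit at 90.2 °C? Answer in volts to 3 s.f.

0.884 V

ρ = 0.0276 Ω·mm²/m = 2.76×10^-8 Ω·m
A = 8.67 mm² = 8.670e-06 m²
R₍20₎ = ρL/A = (2.76×10^-8)(13)/(8.670e-06) = 0.04138 Ω
R₍90.2₎ = R₍20₎(1 + αΔT) = 0.04138 × (1 + 0.0042×70.2) = 0.05359 Ω
V = IR = 16.5 × 0.05359 = 0.884 V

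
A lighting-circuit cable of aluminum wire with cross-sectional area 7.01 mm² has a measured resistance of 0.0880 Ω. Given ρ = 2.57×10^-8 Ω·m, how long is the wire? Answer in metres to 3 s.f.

24.0 m

A = 7.01 mm² = 7.010e-06 m²
L = RA/ρ = (0.088)(7.010e-06)/(2.57×10^-8) = 24.0 m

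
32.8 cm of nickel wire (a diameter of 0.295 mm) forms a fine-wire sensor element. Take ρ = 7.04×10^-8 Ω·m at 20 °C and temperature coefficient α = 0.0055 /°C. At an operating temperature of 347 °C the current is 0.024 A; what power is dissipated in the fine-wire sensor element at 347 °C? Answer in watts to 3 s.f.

A = π(d/2)² = π(1.4750e-04 m)² = 6.835e-08 m²
R₍20₎ = ρL/A = (7.04×10^-8)(0.328)/(6.835e-08) = 0.3378 Ω
R₍347₎ = R₍20₎(1 + αΔT) = 0.3378 × (1 + 0.0055×327) = 0.9454 Ω
P = I²R = (0.024)² × 0.9454 = 5.45×10^-4 W

5.45×10^-4 W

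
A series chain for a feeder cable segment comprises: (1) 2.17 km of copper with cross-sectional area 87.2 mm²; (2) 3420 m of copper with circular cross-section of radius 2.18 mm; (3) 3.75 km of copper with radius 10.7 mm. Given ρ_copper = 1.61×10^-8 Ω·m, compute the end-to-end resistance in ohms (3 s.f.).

4.26 Ω

Seg 1: A = 87.2 mm² = 8.720e-05 m²
R_1 = (1.61×10^-8)(2170)/(8.720e-05) = 0.4007 Ω
Seg 2: A = πr² = π(2.1800e-03 m)² = 1.493e-05 m²
R_2 = (1.61×10^-8)(3420)/(1.493e-05) = 3.688 Ω
Seg 3: A = πr² = π(1.0700e-02 m)² = 3.597e-04 m²
R_3 = (1.61×10^-8)(3750)/(3.597e-04) = 0.1679 Ω
R_total = R_1 + R_2 + R_3 = 4.26 Ω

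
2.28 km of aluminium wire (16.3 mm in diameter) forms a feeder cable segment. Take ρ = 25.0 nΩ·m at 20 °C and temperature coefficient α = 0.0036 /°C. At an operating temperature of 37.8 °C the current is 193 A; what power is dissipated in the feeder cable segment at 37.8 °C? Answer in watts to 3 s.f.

ρ = 25.0 nΩ·m = 2.50×10^-8 Ω·m
A = π(d/2)² = π(8.1500e-03 m)² = 2.087e-04 m²
R₍20₎ = ρL/A = (2.50×10^-8)(2280)/(2.087e-04) = 0.2732 Ω
R₍37.8₎ = R₍20₎(1 + αΔT) = 0.2732 × (1 + 0.0036×17.8) = 0.2907 Ω
P = I²R = (193)² × 0.2907 = 10800 W

10800 W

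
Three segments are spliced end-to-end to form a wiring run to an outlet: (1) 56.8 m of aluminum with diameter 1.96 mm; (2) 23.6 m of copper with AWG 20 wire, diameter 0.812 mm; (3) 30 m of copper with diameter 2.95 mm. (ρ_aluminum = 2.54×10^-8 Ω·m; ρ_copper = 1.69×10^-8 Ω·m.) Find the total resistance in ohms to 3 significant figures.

1.32 Ω

Seg 1: A = π(d/2)² = π(9.8000e-04 m)² = 3.017e-06 m²
R_1 = (2.54×10^-8)(56.8)/(3.017e-06) = 0.4782 Ω
Seg 2: A = π(0.812/2 mm)² = π(4.0600e-04 m)² = 5.178e-07 m²
R_2 = (1.69×10^-8)(23.6)/(5.178e-07) = 0.7702 Ω
Seg 3: A = π(d/2)² = π(1.4750e-03 m)² = 6.835e-06 m²
R_3 = (1.69×10^-8)(30)/(6.835e-06) = 0.07418 Ω
R_total = R_1 + R_2 + R_3 = 1.32 Ω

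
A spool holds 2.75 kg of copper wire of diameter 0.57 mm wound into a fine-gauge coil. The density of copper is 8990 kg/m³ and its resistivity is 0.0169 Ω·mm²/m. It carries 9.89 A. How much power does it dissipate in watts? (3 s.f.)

ρ = 0.0169 Ω·mm²/m = 1.69×10^-8 Ω·m
A = π(d/2)² = π(2.8500e-04 m)² = 2.5518e-07 m²
L = m/(density·A) = 2.75/(8990×2.5518e-07) = 1199 m
R = ρL/A = (1.69×10^-8)(1199)/(2.5518e-07) = 79.39 Ω
P = I²R = (9.89)² × 79.39 = 7770 W

7770 W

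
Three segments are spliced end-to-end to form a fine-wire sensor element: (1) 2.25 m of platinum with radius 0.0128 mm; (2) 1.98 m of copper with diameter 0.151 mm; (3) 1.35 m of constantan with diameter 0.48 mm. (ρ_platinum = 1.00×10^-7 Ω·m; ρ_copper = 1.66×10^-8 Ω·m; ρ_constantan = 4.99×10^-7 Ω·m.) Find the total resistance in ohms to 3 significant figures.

443 Ω

Seg 1: A = πr² = π(1.2800e-05 m)² = 5.147e-10 m²
R_1 = (1.00×10^-7)(2.25)/(5.147e-10) = 437.1 Ω
Seg 2: A = π(d/2)² = π(7.5500e-05 m)² = 1.791e-08 m²
R_2 = (1.66×10^-8)(1.98)/(1.791e-08) = 1.835 Ω
Seg 3: A = π(d/2)² = π(2.4000e-04 m)² = 1.810e-07 m²
R_3 = (4.99×10^-7)(1.35)/(1.810e-07) = 3.723 Ω
R_total = R_1 + R_2 + R_3 = 443 Ω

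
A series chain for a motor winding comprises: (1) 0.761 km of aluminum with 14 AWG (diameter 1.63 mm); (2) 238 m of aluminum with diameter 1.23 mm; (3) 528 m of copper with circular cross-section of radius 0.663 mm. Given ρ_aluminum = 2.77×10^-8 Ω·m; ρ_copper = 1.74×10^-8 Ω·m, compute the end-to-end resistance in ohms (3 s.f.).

22.3 Ω

Seg 1: A = π(1.63/2 mm)² = π(8.1500e-04 m)² = 2.087e-06 m²
R_1 = (2.77×10^-8)(761)/(2.087e-06) = 10.1 Ω
Seg 2: A = π(d/2)² = π(6.1500e-04 m)² = 1.188e-06 m²
R_2 = (2.77×10^-8)(238)/(1.188e-06) = 5.548 Ω
Seg 3: A = πr² = π(6.6300e-04 m)² = 1.381e-06 m²
R_3 = (1.74×10^-8)(528)/(1.381e-06) = 6.653 Ω
R_total = R_1 + R_2 + R_3 = 22.3 Ω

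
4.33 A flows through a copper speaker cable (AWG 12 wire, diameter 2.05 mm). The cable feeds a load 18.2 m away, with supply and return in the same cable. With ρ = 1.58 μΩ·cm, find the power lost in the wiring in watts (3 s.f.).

ρ = 1.58 μΩ·cm = 1.58×10^-8 Ω·m
A = π(2.05/2 mm)² = π(1.0250e-03 m)² = 3.301e-06 m²
Total conductor length (both ways) L = 2 × 18.2 = 36.4 m
R = ρL/A = (1.58×10^-8)(36.4)/(3.301e-06) = 0.1742 Ω
P = I²R = (4.33)² × 0.1742 = 3.27 W

3.27 W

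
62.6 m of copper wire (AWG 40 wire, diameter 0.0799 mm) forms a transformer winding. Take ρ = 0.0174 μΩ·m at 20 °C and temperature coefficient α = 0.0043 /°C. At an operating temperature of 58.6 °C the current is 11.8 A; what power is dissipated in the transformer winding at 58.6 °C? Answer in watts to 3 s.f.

35300 W

ρ = 0.0174 μΩ·m = 1.74×10^-8 Ω·m
A = π(0.0799/2 mm)² = π(3.9950e-05 m)² = 5.014e-09 m²
R₍20₎ = ρL/A = (1.74×10^-8)(62.6)/(5.014e-09) = 217.2 Ω
R₍58.6₎ = R₍20₎(1 + αΔT) = 217.2 × (1 + 0.0043×38.6) = 253.3 Ω
P = I²R = (11.8)² × 253.3 = 35300 W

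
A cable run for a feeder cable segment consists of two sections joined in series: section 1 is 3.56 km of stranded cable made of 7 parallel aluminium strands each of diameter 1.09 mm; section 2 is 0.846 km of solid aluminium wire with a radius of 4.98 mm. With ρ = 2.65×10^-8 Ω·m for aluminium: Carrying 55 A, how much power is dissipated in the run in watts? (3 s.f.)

Section 1: A_strand = π(5.4500e-04)² = 9.331e-07 m²; R₁ = ρL/(N·A_s) = (2.65×10^-8)(3560)/(7×9.331e-07) = 14.44 Ω
Section 2: A = πr² = π(4.9800e-03 m)² = 7.791e-05 m²
R₂ = (2.65×10^-8)(846)/(7.791e-05) = 0.2877 Ω
R = R₁ + R₂ = 14.73 Ω
P = I²R = (55)² × 14.73 = 44600 W

44600 W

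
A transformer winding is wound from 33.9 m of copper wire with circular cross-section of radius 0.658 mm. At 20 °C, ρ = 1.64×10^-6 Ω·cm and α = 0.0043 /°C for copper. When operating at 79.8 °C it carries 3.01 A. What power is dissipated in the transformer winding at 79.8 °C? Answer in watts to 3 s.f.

ρ = 1.64×10^-6 Ω·cm = 1.64×10^-8 Ω·m
A = πr² = π(6.5800e-04 m)² = 1.360e-06 m²
R₍20₎ = ρL/A = (1.64×10^-8)(33.9)/(1.360e-06) = 0.4087 Ω
R₍79.8₎ = R₍20₎(1 + αΔT) = 0.4087 × (1 + 0.0043×59.8) = 0.5138 Ω
P = I²R = (3.01)² × 0.5138 = 4.66 W

4.66 W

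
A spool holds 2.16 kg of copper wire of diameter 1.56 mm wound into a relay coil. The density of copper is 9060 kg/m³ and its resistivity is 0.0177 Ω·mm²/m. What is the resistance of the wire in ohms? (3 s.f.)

1.16 Ω

ρ = 0.0177 Ω·mm²/m = 1.77×10^-8 Ω·m
A = π(d/2)² = π(7.8000e-04 m)² = 1.9113e-06 m²
L = m/(density·A) = 2.16/(9060×1.9113e-06) = 124.7 m
R = ρL/A = (1.77×10^-8)(124.7)/(1.9113e-06) = 1.16 Ω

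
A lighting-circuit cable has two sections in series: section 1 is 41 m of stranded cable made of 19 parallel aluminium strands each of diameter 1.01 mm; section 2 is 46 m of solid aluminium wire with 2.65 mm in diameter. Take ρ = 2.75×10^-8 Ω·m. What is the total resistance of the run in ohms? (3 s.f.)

Section 1: A_strand = π(5.0500e-04)² = 8.012e-07 m²; R₁ = ρL/(N·A_s) = (2.75×10^-8)(41)/(19×8.012e-07) = 0.07407 Ω
Section 2: A = π(d/2)² = π(1.3250e-03 m)² = 5.515e-06 m²
R₂ = (2.75×10^-8)(46)/(5.515e-06) = 0.2294 Ω
R = R₁ + R₂ = 0.303 Ω

0.303 Ω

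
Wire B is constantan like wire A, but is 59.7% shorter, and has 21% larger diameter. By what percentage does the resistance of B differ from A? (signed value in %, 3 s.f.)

R ∝ L/d², so R_B/R_A = (1 − 59.7/100) × (1 + 21/100)⁻²
= 0.403 × 0.683 = 0.2752
(R_B − R_A)/R_A = 0.2752 − 1 = -72.5%

-72.5%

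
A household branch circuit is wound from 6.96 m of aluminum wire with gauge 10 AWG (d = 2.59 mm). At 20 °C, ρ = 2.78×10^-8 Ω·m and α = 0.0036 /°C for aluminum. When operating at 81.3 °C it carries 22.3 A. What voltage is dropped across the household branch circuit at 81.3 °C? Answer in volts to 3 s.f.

A = π(2.59/2 mm)² = π(1.2950e-03 m)² = 5.269e-06 m²
R₍20₎ = ρL/A = (2.78×10^-8)(6.96)/(5.269e-06) = 0.03673 Ω
R₍81.3₎ = R₍20₎(1 + αΔT) = 0.03673 × (1 + 0.0036×61.3) = 0.04483 Ω
V = IR = 22.3 × 0.04483 = 1.00 V

1.00 V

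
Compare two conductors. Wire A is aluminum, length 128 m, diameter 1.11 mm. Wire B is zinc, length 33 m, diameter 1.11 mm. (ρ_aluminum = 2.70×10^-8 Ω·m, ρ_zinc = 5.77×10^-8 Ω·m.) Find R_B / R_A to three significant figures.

0.551

R ∝ ρL/d², so R_B/R_A = (ρ_B/ρ_A) × (L_B/L_A)
= (5.77×10^-8/2.70×10^-8) × (33/128) = 0.551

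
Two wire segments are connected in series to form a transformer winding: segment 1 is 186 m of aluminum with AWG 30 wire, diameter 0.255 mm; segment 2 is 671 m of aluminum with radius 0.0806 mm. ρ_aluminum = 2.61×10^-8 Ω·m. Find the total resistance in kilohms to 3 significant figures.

0.953 kΩ

Segment 1: A = π(0.255/2 mm)² = π(1.2750e-04 m)² = 5.107e-08 m²
R₁ = ρL/A = (2.61×10^-8)(186)/(5.107e-08) = 95.06 Ω
Segment 2: A = πr² = π(8.0600e-05 m)² = 2.041e-08 m²
R₂ = (2.61×10^-8)(671)/(2.041e-08) = 858.1 Ω
R = R₁ + R₂ = 0.953 kΩ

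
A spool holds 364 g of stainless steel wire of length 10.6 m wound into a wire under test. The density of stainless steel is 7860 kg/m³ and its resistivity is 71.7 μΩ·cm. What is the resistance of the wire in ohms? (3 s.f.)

1.74 Ω

ρ = 71.7 μΩ·cm = 7.17×10^-7 Ω·m
A = m/(density·L) = 0.364/(7860×10.6) = 4.3689e-06 m²
R = ρL/A = (7.17×10^-7)(10.6)/(4.3689e-06) = 1.74 Ω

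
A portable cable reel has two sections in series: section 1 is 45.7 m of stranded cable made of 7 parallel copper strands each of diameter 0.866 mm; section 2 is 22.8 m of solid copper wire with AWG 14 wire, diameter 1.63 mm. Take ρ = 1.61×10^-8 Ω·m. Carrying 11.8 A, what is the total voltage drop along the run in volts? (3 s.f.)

4.18 V

Section 1: A_strand = π(4.3300e-04)² = 5.890e-07 m²; R₁ = ρL/(N·A_s) = (1.61×10^-8)(45.7)/(7×5.890e-07) = 0.1785 Ω
Section 2: A = π(1.63/2 mm)² = π(8.1500e-04 m)² = 2.087e-06 m²
R₂ = (1.61×10^-8)(22.8)/(2.087e-06) = 0.1759 Ω
R = R₁ + R₂ = 0.3544 Ω
V = IR = 11.8 × 0.3544 = 4.18 V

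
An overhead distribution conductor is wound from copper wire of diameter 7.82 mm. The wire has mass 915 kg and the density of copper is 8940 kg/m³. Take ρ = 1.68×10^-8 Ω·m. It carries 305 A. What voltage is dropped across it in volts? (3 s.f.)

A = π(d/2)² = π(3.9100e-03 m)² = 4.8029e-05 m²
L = m/(density·A) = 915/(8940×4.8029e-05) = 2131 m
R = ρL/A = (1.68×10^-8)(2131)/(4.8029e-05) = 0.7454 Ω
V = IR = 305 × 0.7454 = 227 V

227 V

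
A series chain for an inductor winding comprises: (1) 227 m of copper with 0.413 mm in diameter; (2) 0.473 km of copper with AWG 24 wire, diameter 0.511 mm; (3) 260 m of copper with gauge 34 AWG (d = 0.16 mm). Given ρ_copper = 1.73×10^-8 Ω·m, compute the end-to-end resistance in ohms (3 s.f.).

293 Ω

Seg 1: A = π(d/2)² = π(2.0650e-04 m)² = 1.340e-07 m²
R_1 = (1.73×10^-8)(227)/(1.340e-07) = 29.31 Ω
Seg 2: A = π(0.511/2 mm)² = π(2.5550e-04 m)² = 2.051e-07 m²
R_2 = (1.73×10^-8)(473)/(2.051e-07) = 39.9 Ω
Seg 3: A = π(0.16/2 mm)² = π(8.0000e-05 m)² = 2.011e-08 m²
R_3 = (1.73×10^-8)(260)/(2.011e-08) = 223.7 Ω
R_total = R_1 + R_2 + R_3 = 293 Ω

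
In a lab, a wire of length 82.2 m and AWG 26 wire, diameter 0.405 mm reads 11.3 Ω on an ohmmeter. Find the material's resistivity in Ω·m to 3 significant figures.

1.77×10^-8 Ω·m

A = π(0.405/2 mm)² = π(2.0250e-04 m)² = 1.288e-07 m²
ρ = RA/L = (11.3)(1.288e-07)/(82.2) = 1.77×10^-8 Ω·m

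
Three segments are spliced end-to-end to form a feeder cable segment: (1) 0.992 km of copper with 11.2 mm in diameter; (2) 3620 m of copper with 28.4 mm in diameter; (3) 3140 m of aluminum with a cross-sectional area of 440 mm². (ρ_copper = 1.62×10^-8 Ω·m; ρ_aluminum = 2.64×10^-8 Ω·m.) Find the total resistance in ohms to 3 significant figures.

0.444 Ω

Seg 1: A = π(d/2)² = π(5.6000e-03 m)² = 9.852e-05 m²
R_1 = (1.62×10^-8)(992)/(9.852e-05) = 0.1631 Ω
Seg 2: A = π(d/2)² = π(1.4200e-02 m)² = 6.335e-04 m²
R_2 = (1.62×10^-8)(3620)/(6.335e-04) = 0.09258 Ω
Seg 3: A = 440 mm² = 4.400e-04 m²
R_3 = (2.64×10^-8)(3140)/(4.400e-04) = 0.1884 Ω
R_total = R_1 + R_2 + R_3 = 0.444 Ω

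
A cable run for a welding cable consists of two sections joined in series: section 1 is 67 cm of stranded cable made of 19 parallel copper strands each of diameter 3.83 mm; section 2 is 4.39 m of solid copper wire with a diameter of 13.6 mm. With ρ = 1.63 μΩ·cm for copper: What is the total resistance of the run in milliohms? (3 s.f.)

ρ = 1.63 μΩ·cm = 1.63×10^-8 Ω·m
Section 1: A_strand = π(1.9150e-03)² = 1.152e-05 m²; R₁ = ρL/(N·A_s) = (1.63×10^-8)(0.67)/(19×1.152e-05) = 4.989×10^-5 Ω
Section 2: A = π(d/2)² = π(6.8000e-03 m)² = 1.453e-04 m²
R₂ = (1.63×10^-8)(4.39)/(1.453e-04) = 4.926×10^-4 Ω
R = R₁ + R₂ = 0.542 mΩ

0.542 mΩ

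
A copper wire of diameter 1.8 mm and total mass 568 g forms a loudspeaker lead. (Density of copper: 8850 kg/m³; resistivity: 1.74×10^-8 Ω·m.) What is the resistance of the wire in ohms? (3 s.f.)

0.172 Ω

A = π(d/2)² = π(9.0000e-04 m)² = 2.5447e-06 m²
L = m/(density·A) = 0.568/(8850×2.5447e-06) = 25.22 m
R = ρL/A = (1.74×10^-8)(25.22)/(2.5447e-06) = 0.172 Ω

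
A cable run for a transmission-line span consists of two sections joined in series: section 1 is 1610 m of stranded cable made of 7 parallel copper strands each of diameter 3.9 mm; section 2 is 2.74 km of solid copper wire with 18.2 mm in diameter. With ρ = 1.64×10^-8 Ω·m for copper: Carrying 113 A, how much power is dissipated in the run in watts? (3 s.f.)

6240 W

Section 1: A_strand = π(1.9500e-03)² = 1.195e-05 m²; R₁ = ρL/(N·A_s) = (1.64×10^-8)(1610)/(7×1.195e-05) = 0.3158 Ω
Section 2: A = π(d/2)² = π(9.1000e-03 m)² = 2.602e-04 m²
R₂ = (1.64×10^-8)(2740)/(2.602e-04) = 0.1727 Ω
R = R₁ + R₂ = 0.4885 Ω
P = I²R = (113)² × 0.4885 = 6240 W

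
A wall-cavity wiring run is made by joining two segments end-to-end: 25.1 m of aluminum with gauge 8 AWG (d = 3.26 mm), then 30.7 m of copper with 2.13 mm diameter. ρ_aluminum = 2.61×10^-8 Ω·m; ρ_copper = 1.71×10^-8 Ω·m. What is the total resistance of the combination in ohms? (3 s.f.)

0.226 Ω

Segment 1: A = π(3.26/2 mm)² = π(1.6300e-03 m)² = 8.347e-06 m²
R₁ = ρL/A = (2.61×10^-8)(25.1)/(8.347e-06) = 0.07849 Ω
Segment 2: A = π(d/2)² = π(1.0650e-03 m)² = 3.563e-06 m²
R₂ = (1.71×10^-8)(30.7)/(3.563e-06) = 0.1473 Ω
R = R₁ + R₂ = 0.226 Ω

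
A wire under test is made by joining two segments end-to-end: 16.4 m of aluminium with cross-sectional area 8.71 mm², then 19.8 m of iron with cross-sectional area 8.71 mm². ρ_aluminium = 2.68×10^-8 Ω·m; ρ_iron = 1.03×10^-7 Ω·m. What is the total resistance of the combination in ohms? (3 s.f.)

0.285 Ω

Segment 1: A = 8.71 mm² = 8.710e-06 m²
R₁ = ρL/A = (2.68×10^-8)(16.4)/(8.710e-06) = 0.05046 Ω
R₂ = (1.03×10^-7)(19.8)/(8.710e-06) = 0.2341 Ω
R = R₁ + R₂ = 0.285 Ω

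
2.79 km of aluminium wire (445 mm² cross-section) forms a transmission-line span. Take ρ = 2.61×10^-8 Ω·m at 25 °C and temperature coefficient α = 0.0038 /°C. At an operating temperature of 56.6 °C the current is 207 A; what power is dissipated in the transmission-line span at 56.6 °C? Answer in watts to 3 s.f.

A = 445 mm² = 4.450e-04 m²
R₍25₎ = ρL/A = (2.61×10^-8)(2790)/(4.450e-04) = 0.1636 Ω
R₍56.6₎ = R₍25₎(1 + αΔT) = 0.1636 × (1 + 0.0038×31.6) = 0.1833 Ω
P = I²R = (207)² × 0.1833 = 7850 W

7850 W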